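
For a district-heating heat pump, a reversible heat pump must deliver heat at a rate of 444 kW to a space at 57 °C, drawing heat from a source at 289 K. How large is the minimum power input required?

T_H = 57 °C → 57 + 273.15 = 330.15 K.
The Carnot heat-pump COP is COP_HP = T_H/(T_H − T_C) = 330.15/41.15 = 8.0231.
W = Q_H/COP_HP = 444/8.0231 = 55.34 kW.

Ẇ_in ≈ 55.34 kW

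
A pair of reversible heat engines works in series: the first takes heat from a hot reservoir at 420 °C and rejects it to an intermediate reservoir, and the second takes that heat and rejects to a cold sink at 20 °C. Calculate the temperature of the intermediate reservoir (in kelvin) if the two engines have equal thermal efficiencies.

T_m ≈ 451 K

T_H = 420 °C → 420 + 273.15 = 693.15 K.
T_C = 20 °C → 20 + 273.15 = 293.15 K.
Equal efficiencies require 1 − T_m/T_H = 1 − T_C/T_m, i.e. T_m/T_H = T_C/T_m, so T_m = √(T_H·T_C) = √(693.15 × 293.15) = 451 K.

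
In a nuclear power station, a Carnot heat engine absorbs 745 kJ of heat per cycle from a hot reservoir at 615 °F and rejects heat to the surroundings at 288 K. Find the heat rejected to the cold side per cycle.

T_H = 615 °F → (615 − 32) × 5/9 = 323.89 °C = 597.04 K.
Since the cycle is reversible, η = 1 − T_C/T_H = 1 − 288.00/597.04 = 0.5176.
For a reversible cycle Q_C/Q_H = T_C/T_H, so Q_C = 745 × 288.00/597.04 = 359 kJ.

Q_C ≈ 359 kJ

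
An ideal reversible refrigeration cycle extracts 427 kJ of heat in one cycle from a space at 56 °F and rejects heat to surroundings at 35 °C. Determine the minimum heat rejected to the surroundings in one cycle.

T_H = 35 °C → 35 + 273.15 = 308.15 K.
T_C = 56 °F → (56 − 32) × 5/9 = 13.33 °C = 286.48 K.
For a reversible cycle Q_H/Q_C = T_H/T_C, so Q_H = Q_C·T_H/T_C = 427 × 308.15/286.48 = 459 kJ.

Q_H ≈ 459 kJ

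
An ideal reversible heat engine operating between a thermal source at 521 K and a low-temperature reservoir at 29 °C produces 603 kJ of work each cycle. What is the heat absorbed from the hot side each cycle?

T_C = 29 °C → 29 + 273.15 = 302.15 K.
η_rev = 1 − T_C/T_H = 1 − 302.15/521.00 = 0.4201.
Q_H = W/η = 603/0.4201 = 1436 kJ.

Q_H ≈ 1436 kJ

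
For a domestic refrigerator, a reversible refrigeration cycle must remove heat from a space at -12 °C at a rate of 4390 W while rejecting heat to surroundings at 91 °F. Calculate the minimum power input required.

Ẇ_in ≈ 753 W

T_H = 91 °F → (91 − 32) × 5/9 = 32.78 °C = 305.93 K.
T_C = -12 °C → -12 + 273.15 = 261.15 K.
COP_R = T_C/(T_H − T_C) = 261.15/44.78 = 5.8321.
W = Q_C/COP_R = 4390/5.8321 = 753 W.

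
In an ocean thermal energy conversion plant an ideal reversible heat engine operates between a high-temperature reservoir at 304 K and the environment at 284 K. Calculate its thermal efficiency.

Since the cycle is reversible, η = 1 − T_C/T_H = 1 − 284.00/304.00 = 0.0658.

η ≈ 0.0658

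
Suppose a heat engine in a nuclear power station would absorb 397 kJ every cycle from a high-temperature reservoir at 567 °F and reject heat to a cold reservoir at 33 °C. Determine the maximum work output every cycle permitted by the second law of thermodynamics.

T_H = 567 °F → (567 − 32) × 5/9 = 297.22 °C = 570.37 K.
T_C = 33 °C → 33 + 273.15 = 306.15 K.
No engine can exceed the Carnot limit: η_max = 1 − T_C/T_H = 1 − 306.15/570.37 = 0.4632.
W_max = η_max · Q_H = 0.4632 × 397 = 184 kJ.

W_max ≈ 184 kJ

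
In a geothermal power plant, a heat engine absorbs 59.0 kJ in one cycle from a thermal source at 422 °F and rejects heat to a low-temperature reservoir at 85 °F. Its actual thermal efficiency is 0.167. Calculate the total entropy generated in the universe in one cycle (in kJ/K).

T_H = 422 °F → (422 − 32) × 5/9 = 216.67 °C = 489.82 K.
T_C = 85 °F → (85 − 32) × 5/9 = 29.44 °C = 302.59 K.
W = η·Q_H = 0.167 × 59.0 = 9.853 kJ, so Q_C = Q_H − W = 49.15 kJ.
The hot reservoir loses entropy Q_H/T_H = 59.0/489.82 = 0.1205 kJ/K; the cold reservoir gains Q_C/T_C = 49.15/302.59 = 0.1624 kJ/K.
ΔS_univ = −Q_H/T_H + Q_C/T_C = 0.0420 kJ/K (> 0, since η = 0.167 < η_Carnot = 0.382).

ΔS_univ ≈ 0.0420 kJ/K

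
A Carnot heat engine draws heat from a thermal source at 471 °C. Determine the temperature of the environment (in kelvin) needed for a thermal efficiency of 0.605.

T_H = 471 °C → 471 + 273.15 = 744.15 K.
From η = 1 − T_C/T_H, T_C = T_H·(1 − η) = 744.15 × (1 − 0.605) = 294 K.

T_C ≈ 294 K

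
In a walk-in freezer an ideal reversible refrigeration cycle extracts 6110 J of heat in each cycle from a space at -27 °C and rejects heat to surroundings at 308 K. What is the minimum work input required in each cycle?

W_in ≈ 1540 J

T_C = -27 °C → -27 + 273.15 = 246.15 K.
For a reversible refrigerator, COP_R = T_C/(T_H − T_C) = 246.15/61.85 = 3.9798.
W = Q_C/COP_R = 6110/3.9798 = 1540 J.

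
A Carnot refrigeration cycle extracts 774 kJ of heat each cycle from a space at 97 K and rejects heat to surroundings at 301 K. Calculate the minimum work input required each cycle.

W_in ≈ 1628 kJ

COP_R = T_C/(T_H − T_C) = 97.00/204.00 = 0.4755.
W = Q_C/COP_R = 774/0.4755 = 1628 kJ.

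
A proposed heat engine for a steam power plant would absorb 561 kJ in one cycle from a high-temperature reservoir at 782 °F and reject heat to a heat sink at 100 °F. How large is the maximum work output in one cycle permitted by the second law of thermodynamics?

W_max ≈ 308 kJ

T_H = 782 °F → (782 − 32) × 5/9 = 416.67 °C = 689.82 K.
T_C = 100 °F → (100 − 32) × 5/9 = 37.78 °C = 310.93 K.
By the Carnot theorem, η_max = 1 − T_C/T_H = 1 − 310.93/689.82 = 0.5493.
W_max = η_max · Q_H = 0.5493 × 561 = 308 kJ.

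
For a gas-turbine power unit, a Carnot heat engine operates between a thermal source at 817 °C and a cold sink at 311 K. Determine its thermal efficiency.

η ≈ 0.715

T_H = 817 °C → 817 + 273.15 = 1090.15 K.
Since the cycle is reversible, η = 1 − T_C/T_H = 1 − 311.00/1090.15 = 0.715.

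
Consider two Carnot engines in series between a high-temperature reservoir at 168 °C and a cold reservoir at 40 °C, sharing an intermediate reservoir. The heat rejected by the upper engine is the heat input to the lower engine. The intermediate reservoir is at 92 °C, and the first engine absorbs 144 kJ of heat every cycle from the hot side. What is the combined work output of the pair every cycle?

T_H = 168 °C → 168 + 273.15 = 441.15 K.
T_C = 40 °C → 40 + 273.15 = 313.15 K.
Two reversible stages in series are equivalent to a single Carnot engine between T_H and T_C, so η_total = 1 − T_C/T_H = 1 − 313.15/441.15 = 0.2902.
W_total = η_total · Q_H = 0.2902 × 144 = 41.8 kJ.

W_total ≈ 41.8 kJ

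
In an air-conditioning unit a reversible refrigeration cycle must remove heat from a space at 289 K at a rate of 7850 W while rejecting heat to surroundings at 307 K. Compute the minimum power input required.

Carnot COP: COP_R = T_C/(T_H − T_C) = 289.00/18.00 = 16.0556.
W = Q_C/COP_R = 7850/16.0556 = 488.9 W.

Ẇ_in ≈ 488.9 W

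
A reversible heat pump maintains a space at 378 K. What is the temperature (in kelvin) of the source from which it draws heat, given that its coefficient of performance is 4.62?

COP_HP = T_H/(T_H − T_C) ⇒ T_C = T_H·(COP_HP − 1)/COP_HP = 378.00 × (4.62 − 1)/4.62 = 296 K.

T_C ≈ 296 K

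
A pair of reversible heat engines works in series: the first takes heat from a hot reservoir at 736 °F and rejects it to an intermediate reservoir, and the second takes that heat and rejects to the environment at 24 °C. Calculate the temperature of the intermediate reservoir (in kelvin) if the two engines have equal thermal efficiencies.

T_H = 736 °F → (736 − 32) × 5/9 = 391.11 °C = 664.26 K.
T_C = 24 °C → 24 + 273.15 = 297.15 K.
Equal efficiencies require 1 − T_m/T_H = 1 − T_C/T_m, i.e. T_m/T_H = T_C/T_m, so T_m = √(T_H·T_C) = √(664.26 × 297.15) = 444 K.

T_m ≈ 444 K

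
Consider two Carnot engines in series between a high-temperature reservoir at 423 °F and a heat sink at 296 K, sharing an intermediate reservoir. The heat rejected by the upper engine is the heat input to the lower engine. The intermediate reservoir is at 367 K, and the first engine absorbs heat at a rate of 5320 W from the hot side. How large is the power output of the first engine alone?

Ẇ₁ ≈ 1338 W

T_H = 423 °F → (423 − 32) × 5/9 = 217.22 °C = 490.37 K.
First-stage efficiency η₁ = 1 − T_m/T_H = 1 − 367.00/490.37 = 0.2516.
W₁ = η₁·Q_H = 0.2516 × 5320 = 1338 W.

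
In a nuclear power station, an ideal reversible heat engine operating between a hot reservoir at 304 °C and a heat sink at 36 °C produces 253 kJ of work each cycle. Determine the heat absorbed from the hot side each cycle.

Q_H ≈ 545 kJ

T_H = 304 °C → 304 + 273.15 = 577.15 K.
T_C = 36 °C → 36 + 273.15 = 309.15 K.
The Carnot efficiency is η = 1 − T_C/T_H = 1 − 309.15/577.15 = 0.4644.
Q_H = W/η = 253/0.4644 = 545 kJ.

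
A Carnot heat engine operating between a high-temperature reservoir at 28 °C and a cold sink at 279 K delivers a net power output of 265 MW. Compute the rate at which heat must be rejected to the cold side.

Q̇_C ≈ 3340 MW

T_H = 28 °C → 28 + 273.15 = 301.15 K.
The Carnot efficiency is η = 1 − T_C/T_H = 1 − 279.00/301.15 = 0.0736.
Since Q_C/Q_H = T_C/T_H and Q_H = W/η, Q_C = W·T_C/(T_H − T_C) = 265 × 279.00/22.15 = 3340 MW.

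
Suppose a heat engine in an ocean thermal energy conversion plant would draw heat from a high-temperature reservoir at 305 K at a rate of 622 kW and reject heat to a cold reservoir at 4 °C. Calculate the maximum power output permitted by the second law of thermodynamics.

T_C = 4 °C → 4 + 273.15 = 277.15 K.
By the Carnot theorem, η_max = 1 − T_C/T_H = 1 − 277.15/305.00 = 0.0913.
W_max = η_max · Q_H = 0.0913 × 622 = 56.8 kW.

Ẇ_max ≈ 56.8 kW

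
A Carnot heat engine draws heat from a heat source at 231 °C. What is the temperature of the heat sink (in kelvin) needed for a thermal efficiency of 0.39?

T_C ≈ 308 K

T_H = 231 °C → 231 + 273.15 = 504.15 K.
From η = 1 − T_C/T_H, T_C = T_H·(1 − η) = 504.15 × (1 − 0.39) = 308 K.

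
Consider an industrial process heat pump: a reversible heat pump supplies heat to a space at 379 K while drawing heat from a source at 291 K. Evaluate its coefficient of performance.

Reversible heating COP: COP_HP = T_H/(T_H − T_C) = 379.00/(379.00 − 291.00) = 4.307.

COP_HP ≈ 4.307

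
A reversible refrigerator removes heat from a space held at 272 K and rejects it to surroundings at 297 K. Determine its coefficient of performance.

Carnot COP: COP_R = T_C/(T_H − T_C) = 272.00/(297.00 − 272.00) = 10.9.

COP_R ≈ 10.9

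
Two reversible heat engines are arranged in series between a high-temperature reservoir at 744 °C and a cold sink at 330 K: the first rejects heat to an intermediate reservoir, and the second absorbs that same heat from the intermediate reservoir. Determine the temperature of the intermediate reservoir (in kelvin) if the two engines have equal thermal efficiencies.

T_m ≈ 579 K

T_H = 744 °C → 744 + 273.15 = 1017.15 K.
Equal efficiencies require 1 − T_m/T_H = 1 − T_C/T_m, i.e. T_m/T_H = T_C/T_m, so T_m = √(T_H·T_C) = √(1017.15 × 330.00) = 579 K.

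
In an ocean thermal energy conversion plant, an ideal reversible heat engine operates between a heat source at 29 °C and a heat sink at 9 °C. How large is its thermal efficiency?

T_H = 29 °C → 29 + 273.15 = 302.15 K.
T_C = 9 °C → 9 + 273.15 = 282.15 K.
η_rev = 1 − T_C/T_H = 1 − 282.15/302.15 = 0.06619.

η ≈ 0.06619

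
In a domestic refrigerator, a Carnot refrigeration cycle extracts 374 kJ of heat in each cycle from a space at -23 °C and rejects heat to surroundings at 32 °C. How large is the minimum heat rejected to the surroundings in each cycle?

Q_H ≈ 456.2 kJ

T_H = 32 °C → 32 + 273.15 = 305.15 K.
T_C = -23 °C → -23 + 273.15 = 250.15 K.
For a reversible cycle Q_H/Q_C = T_H/T_C, so Q_H = Q_C·T_H/T_C = 374 × 305.15/250.15 = 456.2 kJ.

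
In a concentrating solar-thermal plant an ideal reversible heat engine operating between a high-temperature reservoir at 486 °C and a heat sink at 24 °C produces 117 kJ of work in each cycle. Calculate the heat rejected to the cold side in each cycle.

T_H = 486 °C → 486 + 273.15 = 759.15 K.
T_C = 24 °C → 24 + 273.15 = 297.15 K.
η_rev = 1 − T_C/T_H = 1 − 297.15/759.15 = 0.6086.
Since Q_C/Q_H = T_C/T_H and Q_H = W/η, Q_C = W·T_C/(T_H − T_C) = 117 × 297.15/462.00 = 75.3 kJ.

Q_C ≈ 75.3 kJ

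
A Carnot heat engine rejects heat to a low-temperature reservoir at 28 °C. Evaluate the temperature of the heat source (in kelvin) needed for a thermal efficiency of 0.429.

T_C = 28 °C → 28 + 273.15 = 301.15 K.
From η = 1 − T_C/T_H, solving for T_H gives T_H = T_C/(1 − η) = 301.15/(1 − 0.429) = 527 K.

T_H ≈ 527 K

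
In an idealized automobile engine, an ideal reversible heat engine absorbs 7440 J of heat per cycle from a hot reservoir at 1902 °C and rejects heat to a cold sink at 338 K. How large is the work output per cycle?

W ≈ 6284 J

T_H = 1902 °C → 1902 + 273.15 = 2175.15 K.
Since the cycle is reversible, η = 1 − T_C/T_H = 1 − 338.00/2175.15 = 0.8446.
W = η·Q_H = 0.8446 × 7440 = 6284 J.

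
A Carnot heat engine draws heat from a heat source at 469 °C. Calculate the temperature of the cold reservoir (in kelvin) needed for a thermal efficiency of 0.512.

T_H = 469 °C → 469 + 273.15 = 742.15 K.
From η = 1 − T_C/T_H, T_C = T_H·(1 − η) = 742.15 × (1 − 0.512) = 362 K.

T_C ≈ 362 K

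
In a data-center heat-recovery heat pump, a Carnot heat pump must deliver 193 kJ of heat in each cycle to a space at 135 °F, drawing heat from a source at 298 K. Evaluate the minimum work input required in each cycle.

W_in ≈ 18.91 kJ

T_H = 135 °F → (135 − 32) × 5/9 = 57.22 °C = 330.37 K.
For a reversible heat pump, COP_HP = T_H/(T_H − T_C) = 330.37/32.37 = 10.2054.
W = Q_H/COP_HP = 193/10.2054 = 18.91 kJ.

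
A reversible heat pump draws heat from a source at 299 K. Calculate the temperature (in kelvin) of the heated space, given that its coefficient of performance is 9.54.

T_H ≈ 334 K

COP_HP = T_H/(T_H − T_C) ⇒ T_H = T_C·COP_HP/(COP_HP − 1) = 299.00 × 9.54/(9.54 − 1) = 334 K.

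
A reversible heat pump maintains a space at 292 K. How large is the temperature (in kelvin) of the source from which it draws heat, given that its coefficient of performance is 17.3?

T_C ≈ 275 K

COP_HP = T_H/(T_H − T_C) ⇒ T_C = T_H·(COP_HP − 1)/COP_HP = 292.00 × (17.3 − 1)/17.3 = 275 K.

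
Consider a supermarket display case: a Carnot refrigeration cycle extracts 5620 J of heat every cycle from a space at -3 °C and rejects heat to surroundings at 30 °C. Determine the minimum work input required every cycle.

W_in ≈ 687 J

T_H = 30 °C → 30 + 273.15 = 303.15 K.
T_C = -3 °C → -3 + 273.15 = 270.15 K.
COP_R = T_C/(T_H − T_C) = 270.15/33.00 = 8.1864.
W = Q_C/COP_R = 5620/8.1864 = 687 J.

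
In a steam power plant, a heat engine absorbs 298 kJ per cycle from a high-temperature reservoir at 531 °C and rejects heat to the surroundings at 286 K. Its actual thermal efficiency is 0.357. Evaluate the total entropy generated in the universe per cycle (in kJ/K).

ΔS_univ ≈ 0.2994 kJ/K

T_H = 531 °C → 531 + 273.15 = 804.15 K.
W = η·Q_H = 0.357 × 298 = 106.4 kJ, so Q_C = Q_H − W = 191.6 kJ.
The hot reservoir loses entropy Q_H/T_H = 298/804.15 = 0.3706 kJ/K; the cold reservoir gains Q_C/T_C = 191.6/286.00 = 0.6700 kJ/K.
ΔS_univ = −Q_H/T_H + Q_C/T_C = 0.2994 kJ/K (> 0, since η = 0.357 < η_Carnot = 0.644).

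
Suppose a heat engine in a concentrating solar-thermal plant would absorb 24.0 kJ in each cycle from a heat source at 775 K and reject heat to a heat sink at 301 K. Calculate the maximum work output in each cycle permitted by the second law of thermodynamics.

The second-law ceiling is the Carnot efficiency, η_max = 1 − T_C/T_H = 1 − 301.00/775.00 = 0.6116.
W_max = η_max · Q_H = 0.6116 × 24.0 = 14.7 kJ.

W_max ≈ 14.7 kJ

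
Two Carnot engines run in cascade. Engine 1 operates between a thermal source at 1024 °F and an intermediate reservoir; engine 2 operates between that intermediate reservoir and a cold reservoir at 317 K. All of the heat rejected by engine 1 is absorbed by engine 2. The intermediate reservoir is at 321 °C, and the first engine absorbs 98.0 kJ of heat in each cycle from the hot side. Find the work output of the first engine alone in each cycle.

T_H = 1024 °F → (1024 − 32) × 5/9 = 551.11 °C = 824.26 K.
T_m = 321 °C → 321 + 273.15 = 594.15 K.
First-stage efficiency η₁ = 1 − T_m/T_H = 1 − 594.15/824.26 = 0.2792.
W₁ = η₁·Q_H = 0.2792 × 98.0 = 27.4 kJ.

W₁ ≈ 27.4 kJ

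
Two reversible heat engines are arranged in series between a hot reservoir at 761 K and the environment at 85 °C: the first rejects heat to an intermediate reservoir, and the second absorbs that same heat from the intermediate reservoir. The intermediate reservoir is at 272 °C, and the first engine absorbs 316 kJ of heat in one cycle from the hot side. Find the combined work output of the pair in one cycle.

T_C = 85 °C → 85 + 273.15 = 358.15 K.
Two reversible stages in series are equivalent to a single Carnot engine between T_H and T_C, so η_total = 1 − T_C/T_H = 1 − 358.15/761.00 = 0.5294.
W_total = η_total · Q_H = 0.5294 × 316 = 167 kJ.

W_total ≈ 167 kJ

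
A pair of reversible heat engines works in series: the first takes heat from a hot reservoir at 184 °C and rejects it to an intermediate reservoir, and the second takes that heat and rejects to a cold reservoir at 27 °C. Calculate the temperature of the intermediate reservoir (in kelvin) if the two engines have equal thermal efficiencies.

T_H = 184 °C → 184 + 273.15 = 457.15 K.
T_C = 27 °C → 27 + 273.15 = 300.15 K.
Equal efficiencies require 1 − T_m/T_H = 1 − T_C/T_m, i.e. T_m/T_H = T_C/T_m, so T_m = √(T_H·T_C) = √(457.15 × 300.15) = 370 K.

T_m ≈ 370 K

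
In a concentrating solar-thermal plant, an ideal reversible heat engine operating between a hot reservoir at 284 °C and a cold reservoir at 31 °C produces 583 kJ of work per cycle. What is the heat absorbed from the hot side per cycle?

Q_H ≈ 1280 kJ

T_H = 284 °C → 284 + 273.15 = 557.15 K.
T_C = 31 °C → 31 + 273.15 = 304.15 K.
η_rev = 1 − T_C/T_H = 1 − 304.15/557.15 = 0.4541.
Q_H = W/η = 583/0.4541 = 1280 kJ.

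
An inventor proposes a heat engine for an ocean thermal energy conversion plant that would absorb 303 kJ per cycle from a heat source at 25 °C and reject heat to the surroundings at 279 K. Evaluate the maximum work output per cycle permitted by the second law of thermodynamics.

T_H = 25 °C → 25 + 273.15 = 298.15 K.
The upper bound on efficiency is η_max = 1 − T_C/T_H = 1 − 279.00/298.15 = 0.0642.
W_max = η_max · Q_H = 0.0642 × 303 = 19.5 kJ.

W_max ≈ 19.5 kJ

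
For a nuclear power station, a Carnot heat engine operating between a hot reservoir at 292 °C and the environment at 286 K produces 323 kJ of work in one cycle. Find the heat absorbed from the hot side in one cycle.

T_H = 292 °C → 292 + 273.15 = 565.15 K.
Carnot efficiency: η = 1 − T_C/T_H = 1 − 286.00/565.15 = 0.4939.
Q_H = W/η = 323/0.4939 = 654 kJ.

Q_H ≈ 654 kJ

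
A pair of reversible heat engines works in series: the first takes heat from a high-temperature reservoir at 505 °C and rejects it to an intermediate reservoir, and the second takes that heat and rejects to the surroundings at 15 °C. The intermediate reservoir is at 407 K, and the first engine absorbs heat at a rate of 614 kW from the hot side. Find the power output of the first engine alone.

Ẇ₁ ≈ 292.9 kW

T_H = 505 °C → 505 + 273.15 = 778.15 K.
T_C = 15 °C → 15 + 273.15 = 288.15 K.
First-stage efficiency η₁ = 1 − T_m/T_H = 1 − 407.00/778.15 = 0.4770.
W₁ = η₁·Q_H = 0.4770 × 614 = 292.9 kW.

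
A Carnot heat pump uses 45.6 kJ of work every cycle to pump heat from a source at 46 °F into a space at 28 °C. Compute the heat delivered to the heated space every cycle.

Q_H ≈ 679 kJ

T_H = 28 °C → 28 + 273.15 = 301.15 K.
T_C = 46 °F → (46 − 32) × 5/9 = 7.78 °C = 280.93 K.
COP_HP = T_H/(T_H − T_C) = 301.15/20.22 = 14.8920.
Q_H = COP_HP · W = 14.8920 × 45.6 = 679 kJ.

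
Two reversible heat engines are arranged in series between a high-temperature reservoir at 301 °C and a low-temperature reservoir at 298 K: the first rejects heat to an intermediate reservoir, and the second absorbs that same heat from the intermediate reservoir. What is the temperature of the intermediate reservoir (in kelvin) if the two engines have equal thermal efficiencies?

T_m ≈ 414 K

T_H = 301 °C → 301 + 273.15 = 574.15 K.
Equal efficiencies require 1 − T_m/T_H = 1 − T_C/T_m, i.e. T_m/T_H = T_C/T_m, so T_m = √(T_H·T_C) = √(574.15 × 298.00) = 414 K.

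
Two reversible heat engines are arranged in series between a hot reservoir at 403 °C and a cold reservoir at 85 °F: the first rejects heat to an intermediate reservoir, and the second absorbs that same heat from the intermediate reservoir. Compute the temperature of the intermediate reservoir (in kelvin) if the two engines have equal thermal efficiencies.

T_H = 403 °C → 403 + 273.15 = 676.15 K.
T_C = 85 °F → (85 − 32) × 5/9 = 29.44 °C = 302.59 K.
Equal efficiencies require 1 − T_m/T_H = 1 − T_C/T_m, i.e. T_m/T_H = T_C/T_m, so T_m = √(T_H·T_C) = √(676.15 × 302.59) = 452.3 K.

T_m ≈ 452.3 K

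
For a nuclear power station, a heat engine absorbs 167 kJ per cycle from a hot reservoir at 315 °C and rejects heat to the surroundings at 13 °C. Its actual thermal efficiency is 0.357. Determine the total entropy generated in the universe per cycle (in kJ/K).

ΔS_univ ≈ 0.09132 kJ/K

T_H = 315 °C → 315 + 273.15 = 588.15 K.
T_C = 13 °C → 13 + 273.15 = 286.15 K.
W = η·Q_H = 0.357 × 167 = 59.62 kJ, so Q_C = Q_H − W = 107.4 kJ.
Reservoir entropy changes: ΔS_H = −Q_H/T_H = −167/588.15 = -0.2839 kJ/K and ΔS_C = +Q_C/T_C = 107.4/286.15 = 0.3753 kJ/K.
ΔS_univ = −Q_H/T_H + Q_C/T_C = 0.09132 kJ/K (> 0, since η = 0.357 < η_Carnot = 0.513).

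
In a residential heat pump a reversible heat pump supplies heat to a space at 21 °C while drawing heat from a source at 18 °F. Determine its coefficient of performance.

COP_HP ≈ 10.2

T_H = 21 °C → 21 + 273.15 = 294.15 K.
T_C = 18 °F → (18 − 32) × 5/9 = -7.78 °C = 265.37 K.
The Carnot heat-pump COP is COP_HP = T_H/(T_H − T_C) = 294.15/(294.15 − 265.37) = 10.2.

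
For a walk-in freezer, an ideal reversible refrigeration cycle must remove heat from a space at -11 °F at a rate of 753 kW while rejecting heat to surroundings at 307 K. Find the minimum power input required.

Ẇ_in ≈ 174 kW

T_C = -11 °F → (-11 − 32) × 5/9 = -23.89 °C = 249.26 K.
Carnot COP: COP_R = T_C/(T_H − T_C) = 249.26/57.74 = 4.3170.
W = Q_C/COP_R = 753/4.3170 = 174 kW.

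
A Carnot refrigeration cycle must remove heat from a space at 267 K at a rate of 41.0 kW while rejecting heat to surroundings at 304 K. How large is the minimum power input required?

The reversible coefficient of performance is COP_R = T_C/(T_H − T_C) = 267.00/37.00 = 7.2162.
W = Q_C/COP_R = 41.0/7.2162 = 5.682 kW.

Ẇ_in ≈ 5.682 kW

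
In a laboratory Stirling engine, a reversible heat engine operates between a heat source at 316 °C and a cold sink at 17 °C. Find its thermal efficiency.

T_H = 316 °C → 316 + 273.15 = 589.15 K.
T_C = 17 °C → 17 + 273.15 = 290.15 K.
The Carnot efficiency is η = 1 − T_C/T_H = 1 − 290.15/589.15 = 0.5075.

η ≈ 0.5075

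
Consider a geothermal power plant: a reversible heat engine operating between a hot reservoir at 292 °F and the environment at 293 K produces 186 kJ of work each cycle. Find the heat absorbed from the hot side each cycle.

T_H = 292 °F → (292 − 32) × 5/9 = 144.44 °C = 417.59 K.
Since the cycle is reversible, η = 1 − T_C/T_H = 1 − 293.00/417.59 = 0.2984.
Q_H = W/η = 186/0.2984 = 623 kJ.

Q_H ≈ 623 kJ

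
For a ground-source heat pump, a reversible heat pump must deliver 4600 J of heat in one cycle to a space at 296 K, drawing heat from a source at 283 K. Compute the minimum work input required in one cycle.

COP_HP = T_H/(T_H − T_C) = 296.00/13.00 = 22.7692.
W = Q_H/COP_HP = 4600/22.7692 = 202 J.

W_in ≈ 202 J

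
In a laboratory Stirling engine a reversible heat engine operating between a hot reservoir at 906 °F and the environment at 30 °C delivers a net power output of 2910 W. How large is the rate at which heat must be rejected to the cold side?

Q̇_C ≈ 1940 W

T_H = 906 °F → (906 − 32) × 5/9 = 485.56 °C = 758.71 K.
T_C = 30 °C → 30 + 273.15 = 303.15 K.
η_rev = 1 − T_C/T_H = 1 − 303.15/758.71 = 0.6004.
Since Q_C/Q_H = T_C/T_H and Q_H = W/η, Q_C = W·T_C/(T_H − T_C) = 2910 × 303.15/455.56 = 1940 W.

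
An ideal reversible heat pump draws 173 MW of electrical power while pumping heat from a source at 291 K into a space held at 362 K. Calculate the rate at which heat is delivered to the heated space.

COP_HP = T_H/(T_H − T_C) = 362.00/71.00 = 5.0986.
Q_H = COP_HP · W = 5.0986 × 173 = 882 MW.

Q̇_H ≈ 882 MW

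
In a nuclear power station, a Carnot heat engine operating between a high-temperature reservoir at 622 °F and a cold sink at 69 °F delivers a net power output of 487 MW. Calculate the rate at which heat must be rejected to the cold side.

Q̇_C ≈ 466 MW

T_H = 622 °F → (622 − 32) × 5/9 = 327.78 °C = 600.93 K.
T_C = 69 °F → (69 − 32) × 5/9 = 20.56 °C = 293.71 K.
η_rev = 1 − T_C/T_H = 1 − 293.71/600.93 = 0.5112.
Since Q_C/Q_H = T_C/T_H and Q_H = W/η, Q_C = W·T_C/(T_H − T_C) = 487 × 293.71/307.22 = 466 MW.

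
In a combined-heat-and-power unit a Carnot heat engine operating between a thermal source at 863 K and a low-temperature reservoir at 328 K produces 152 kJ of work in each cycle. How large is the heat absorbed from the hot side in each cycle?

For a reversible engine, η = 1 − T_C/T_H = 1 − 328.00/863.00 = 0.6199.
Q_H = W/η = 152/0.6199 = 245 kJ.

Q_H ≈ 245 kJ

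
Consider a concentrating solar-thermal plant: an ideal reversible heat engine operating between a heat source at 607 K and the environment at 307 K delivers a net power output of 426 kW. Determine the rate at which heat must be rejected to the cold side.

η_rev = 1 − T_C/T_H = 1 − 307.00/607.00 = 0.4942.
Since Q_C/Q_H = T_C/T_H and Q_H = W/η, Q_C = W·T_C/(T_H − T_C) = 426 × 307.00/300.00 = 436 kW.

Q̇_C ≈ 436 kW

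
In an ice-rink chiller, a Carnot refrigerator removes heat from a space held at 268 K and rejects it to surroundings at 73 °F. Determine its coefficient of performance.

T_H = 73 °F → (73 − 32) × 5/9 = 22.78 °C = 295.93 K.
For a reversible refrigerator, COP_R = T_C/(T_H − T_C) = 268.00/(295.93 − 268.00) = 9.60.

COP_R ≈ 9.60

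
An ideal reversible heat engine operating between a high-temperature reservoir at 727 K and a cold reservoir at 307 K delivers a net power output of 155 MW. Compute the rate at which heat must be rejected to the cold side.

Q̇_C ≈ 113 MW

For a reversible engine, η = 1 − T_C/T_H = 1 − 307.00/727.00 = 0.5777.
Since Q_C/Q_H = T_C/T_H and Q_H = W/η, Q_C = W·T_C/(T_H − T_C) = 155 × 307.00/420.00 = 113 MW.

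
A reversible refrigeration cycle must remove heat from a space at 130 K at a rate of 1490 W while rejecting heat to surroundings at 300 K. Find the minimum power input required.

Ẇ_in ≈ 1948 W

Carnot COP: COP_R = T_C/(T_H − T_C) = 130.00/170.00 = 0.7647.
W = Q_C/COP_R = 1490/0.7647 = 1948 W.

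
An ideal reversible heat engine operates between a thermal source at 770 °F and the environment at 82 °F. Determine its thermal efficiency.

T_H = 770 °F → (770 − 32) × 5/9 = 410.00 °C = 683.15 K.
T_C = 82 °F → (82 − 32) × 5/9 = 27.78 °C = 300.93 K.
Carnot efficiency: η = 1 − T_C/T_H = 1 − 300.93/683.15 = 0.559.

η ≈ 0.559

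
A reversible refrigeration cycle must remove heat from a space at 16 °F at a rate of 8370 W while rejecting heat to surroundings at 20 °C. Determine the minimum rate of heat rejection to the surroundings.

Q̇_H ≈ 9290 W

T_H = 20 °C → 20 + 273.15 = 293.15 K.
T_C = 16 °F → (16 − 32) × 5/9 = -8.89 °C = 264.26 K.
For a reversible cycle Q_H/Q_C = T_H/T_C, so Q_H = Q_C·T_H/T_C = 8370 × 293.15/264.26 = 9290 W.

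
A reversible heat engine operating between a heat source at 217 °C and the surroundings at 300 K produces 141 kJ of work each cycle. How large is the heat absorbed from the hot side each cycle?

Q_H ≈ 363 kJ

T_H = 217 °C → 217 + 273.15 = 490.15 K.
For a reversible engine, η = 1 − T_C/T_H = 1 − 300.00/490.15 = 0.3879.
Q_H = W/η = 141/0.3879 = 363 kJ.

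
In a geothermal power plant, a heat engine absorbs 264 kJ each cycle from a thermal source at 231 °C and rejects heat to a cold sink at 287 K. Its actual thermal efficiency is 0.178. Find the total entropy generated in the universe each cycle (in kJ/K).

ΔS_univ ≈ 0.232 kJ/K

T_H = 231 °C → 231 + 273.15 = 504.15 K.
W = η·Q_H = 0.178 × 264 = 46.99 kJ, so Q_C = Q_H − W = 217.0 kJ.
Entropy balance on the reservoirs: −Q_H/T_H = -0.5237 kJ/K, +Q_C/T_C = 0.7561 kJ/K.
ΔS_univ = −Q_H/T_H + Q_C/T_C = 0.232 kJ/K (> 0, since η = 0.178 < η_Carnot = 0.431).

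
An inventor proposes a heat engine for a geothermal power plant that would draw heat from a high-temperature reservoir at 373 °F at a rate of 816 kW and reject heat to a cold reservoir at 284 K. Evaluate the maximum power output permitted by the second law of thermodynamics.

Ẇ_max ≈ 315.0 kW

T_H = 373 °F → (373 − 32) × 5/9 = 189.44 °C = 462.59 K.
By the Carnot theorem, η_max = 1 − T_C/T_H = 1 − 284.00/462.59 = 0.3861.
W_max = η_max · Q_H = 0.3861 × 816 = 315.0 kW.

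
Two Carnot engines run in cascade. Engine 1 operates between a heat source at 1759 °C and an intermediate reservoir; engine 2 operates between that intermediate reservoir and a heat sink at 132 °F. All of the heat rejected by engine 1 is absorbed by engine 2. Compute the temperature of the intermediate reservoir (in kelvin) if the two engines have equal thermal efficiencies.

T_m ≈ 817 K

T_H = 1759 °C → 1759 + 273.15 = 2032.15 K.
T_C = 132 °F → (132 − 32) × 5/9 = 55.56 °C = 328.71 K.
Equal efficiencies require 1 − T_m/T_H = 1 − T_C/T_m, i.e. T_m/T_H = T_C/T_m, so T_m = √(T_H·T_C) = √(2032.15 × 328.71) = 817 K.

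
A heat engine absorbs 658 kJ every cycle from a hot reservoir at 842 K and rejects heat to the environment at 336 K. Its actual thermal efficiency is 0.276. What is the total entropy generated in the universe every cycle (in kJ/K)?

W = η·Q_H = 0.276 × 658 = 181.6 kJ, so Q_C = Q_H − W = 476.4 kJ.
The hot reservoir loses entropy Q_H/T_H = 658/842.00 = 0.7815 kJ/K; the cold reservoir gains Q_C/T_C = 476.4/336.00 = 1.418 kJ/K.
ΔS_univ = −Q_H/T_H + Q_C/T_C = 0.636 kJ/K (> 0, since η = 0.276 < η_Carnot = 0.601).

ΔS_univ ≈ 0.636 kJ/K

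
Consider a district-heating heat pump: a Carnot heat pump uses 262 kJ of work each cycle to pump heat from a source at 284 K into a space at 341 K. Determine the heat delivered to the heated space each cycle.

COP_HP = T_H/(T_H − T_C) = 341.00/57.00 = 5.9825.
Q_H = COP_HP · W = 5.9825 × 262 = 1570 kJ.

Q_H ≈ 1570 kJ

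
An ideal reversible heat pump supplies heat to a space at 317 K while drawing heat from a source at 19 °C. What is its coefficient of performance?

T_C = 19 °C → 19 + 273.15 = 292.15 K.
The Carnot heat-pump COP is COP_HP = T_H/(T_H − T_C) = 317.00/(317.00 − 292.15) = 12.8.

COP_HP ≈ 12.8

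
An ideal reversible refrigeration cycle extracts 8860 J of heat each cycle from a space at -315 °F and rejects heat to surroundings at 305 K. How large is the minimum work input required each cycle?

W_in ≈ 24800 J

T_C = -315 °F → (-315 − 32) × 5/9 = -192.78 °C = 80.37 K.
For a reversible refrigerator, COP_R = T_C/(T_H − T_C) = 80.37/224.63 = 0.3578.
W = Q_C/COP_R = 8860/0.3578 = 24800 J.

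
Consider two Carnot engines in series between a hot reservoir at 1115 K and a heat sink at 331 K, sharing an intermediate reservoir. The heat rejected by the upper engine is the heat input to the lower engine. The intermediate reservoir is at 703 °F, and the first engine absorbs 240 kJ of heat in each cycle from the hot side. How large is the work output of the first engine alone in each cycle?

W₁ ≈ 101.0 kJ

T_m = 703 °F → (703 − 32) × 5/9 = 372.78 °C = 645.93 K.
First-stage efficiency η₁ = 1 − T_m/T_H = 1 − 645.93/1115.00 = 0.4207.
W₁ = η₁·Q_H = 0.4207 × 240 = 101.0 kJ.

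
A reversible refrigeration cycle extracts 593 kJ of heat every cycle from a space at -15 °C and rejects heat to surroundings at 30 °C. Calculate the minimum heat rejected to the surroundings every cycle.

Q_H ≈ 696.4 kJ

T_H = 30 °C → 30 + 273.15 = 303.15 K.
T_C = -15 °C → -15 + 273.15 = 258.15 K.
For a reversible cycle Q_H/Q_C = T_H/T_C, so Q_H = Q_C·T_H/T_C = 593 × 303.15/258.15 = 696.4 kJ.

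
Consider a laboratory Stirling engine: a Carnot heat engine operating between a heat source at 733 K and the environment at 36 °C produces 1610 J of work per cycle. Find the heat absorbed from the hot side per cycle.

T_C = 36 °C → 36 + 273.15 = 309.15 K.
Carnot efficiency: η = 1 − T_C/T_H = 1 − 309.15/733.00 = 0.5782.
Q_H = W/η = 1610/0.5782 = 2780 J.

Q_H ≈ 2780 J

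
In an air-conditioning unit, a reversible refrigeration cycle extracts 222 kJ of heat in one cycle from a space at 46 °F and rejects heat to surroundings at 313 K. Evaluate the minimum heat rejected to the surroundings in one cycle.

T_C = 46 °F → (46 − 32) × 5/9 = 7.78 °C = 280.93 K.
For a reversible cycle Q_H/Q_C = T_H/T_C, so Q_H = Q_C·T_H/T_C = 222 × 313.00/280.93 = 247 kJ.

Q_H ≈ 247 kJ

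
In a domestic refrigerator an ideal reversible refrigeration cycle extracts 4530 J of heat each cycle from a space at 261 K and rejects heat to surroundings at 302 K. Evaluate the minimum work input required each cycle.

W_in ≈ 712 J

COP_R = T_C/(T_H − T_C) = 261.00/41.00 = 6.3659.
W = Q_C/COP_R = 4530/6.3659 = 712 J.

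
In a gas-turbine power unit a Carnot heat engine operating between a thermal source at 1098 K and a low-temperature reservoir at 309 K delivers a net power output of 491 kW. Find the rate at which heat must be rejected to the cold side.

For a reversible engine, η = 1 − T_C/T_H = 1 − 309.00/1098.00 = 0.7186.
Since Q_C/Q_H = T_C/T_H and Q_H = W/η, Q_C = W·T_C/(T_H − T_C) = 491 × 309.00/789.00 = 192 kW.

Q̇_C ≈ 192 kW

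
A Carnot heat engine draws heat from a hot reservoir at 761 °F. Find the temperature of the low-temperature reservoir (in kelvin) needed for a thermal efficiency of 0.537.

T_C ≈ 314 K

T_H = 761 °F → (761 − 32) × 5/9 = 405.00 °C = 678.15 K.
From η = 1 − T_C/T_H, T_C = T_H·(1 − η) = 678.15 × (1 − 0.537) = 314 K.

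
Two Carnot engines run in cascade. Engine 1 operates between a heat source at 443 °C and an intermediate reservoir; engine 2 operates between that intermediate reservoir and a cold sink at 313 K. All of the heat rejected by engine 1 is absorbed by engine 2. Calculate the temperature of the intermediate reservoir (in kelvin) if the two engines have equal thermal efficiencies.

T_H = 443 °C → 443 + 273.15 = 716.15 K.
Equal efficiencies require 1 − T_m/T_H = 1 − T_C/T_m, i.e. T_m/T_H = T_C/T_m, so T_m = √(T_H·T_C) = √(716.15 × 313.00) = 473 K.

T_m ≈ 473 K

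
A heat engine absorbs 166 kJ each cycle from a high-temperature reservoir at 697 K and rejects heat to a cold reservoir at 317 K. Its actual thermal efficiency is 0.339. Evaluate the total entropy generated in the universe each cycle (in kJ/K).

ΔS_univ ≈ 0.108 kJ/K

W = η·Q_H = 0.339 × 166 = 56.27 kJ, so Q_C = Q_H − W = 109.7 kJ.
Reservoir entropy changes: ΔS_H = −Q_H/T_H = −166/697.00 = -0.2382 kJ/K and ΔS_C = +Q_C/T_C = 109.7/317.00 = 0.3461 kJ/K.
ΔS_univ = −Q_H/T_H + Q_C/T_C = 0.108 kJ/K (> 0, since η = 0.339 < η_Carnot = 0.545).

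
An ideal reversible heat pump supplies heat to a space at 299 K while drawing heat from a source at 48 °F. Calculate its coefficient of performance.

COP_HP ≈ 17.6

T_C = 48 °F → (48 − 32) × 5/9 = 8.89 °C = 282.04 K.
Reversible heating COP: COP_HP = T_H/(T_H − T_C) = 299.00/(299.00 − 282.04) = 17.6.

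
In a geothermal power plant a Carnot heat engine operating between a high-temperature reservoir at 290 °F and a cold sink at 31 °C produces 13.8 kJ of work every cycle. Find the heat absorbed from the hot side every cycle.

Q_H ≈ 51.16 kJ

T_H = 290 °F → (290 − 32) × 5/9 = 143.33 °C = 416.48 K.
T_C = 31 °C → 31 + 273.15 = 304.15 K.
The Carnot efficiency is η = 1 − T_C/T_H = 1 − 304.15/416.48 = 0.2697.
Q_H = W/η = 13.8/0.2697 = 51.16 kJ.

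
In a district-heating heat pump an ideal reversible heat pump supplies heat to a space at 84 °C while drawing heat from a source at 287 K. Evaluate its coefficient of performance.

COP_HP ≈ 5.09

T_H = 84 °C → 84 + 273.15 = 357.15 K.
The Carnot heat-pump COP is COP_HP = T_H/(T_H − T_C) = 357.15/(357.15 − 287.00) = 5.09.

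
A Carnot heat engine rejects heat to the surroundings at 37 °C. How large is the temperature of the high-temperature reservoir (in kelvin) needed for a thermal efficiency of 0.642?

T_C = 37 °C → 37 + 273.15 = 310.15 K.
From η = 1 − T_C/T_H, solving for T_H gives T_H = T_C/(1 − η) = 310.15/(1 − 0.642) = 866 K.

T_H ≈ 866 K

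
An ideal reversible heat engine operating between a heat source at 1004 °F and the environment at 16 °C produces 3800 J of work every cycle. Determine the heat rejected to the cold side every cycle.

T_H = 1004 °F → (1004 − 32) × 5/9 = 540.00 °C = 813.15 K.
T_C = 16 °C → 16 + 273.15 = 289.15 K.
η_rev = 1 − T_C/T_H = 1 − 289.15/813.15 = 0.6444.
Since Q_C/Q_H = T_C/T_H and Q_H = W/η, Q_C = W·T_C/(T_H − T_C) = 3800 × 289.15/524.00 = 2097 J.

Q_C ≈ 2097 J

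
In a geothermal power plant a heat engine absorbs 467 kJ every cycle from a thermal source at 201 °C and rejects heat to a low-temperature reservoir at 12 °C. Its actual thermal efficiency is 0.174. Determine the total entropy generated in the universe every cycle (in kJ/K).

ΔS_univ ≈ 0.3678 kJ/K

T_H = 201 °C → 201 + 273.15 = 474.15 K.
T_C = 12 °C → 12 + 273.15 = 285.15 K.
W = η·Q_H = 0.174 × 467 = 81.26 kJ, so Q_C = Q_H − W = 385.7 kJ.
Entropy balance on the reservoirs: −Q_H/T_H = -0.9849 kJ/K, +Q_C/T_C = 1.353 kJ/K.
ΔS_univ = −Q_H/T_H + Q_C/T_C = 0.3678 kJ/K (> 0, since η = 0.174 < η_Carnot = 0.399).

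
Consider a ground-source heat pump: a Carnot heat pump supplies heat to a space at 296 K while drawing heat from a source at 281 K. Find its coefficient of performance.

COP_HP ≈ 19.7

For a reversible heat pump, COP_HP = T_H/(T_H − T_C) = 296.00/(296.00 − 281.00) = 19.7.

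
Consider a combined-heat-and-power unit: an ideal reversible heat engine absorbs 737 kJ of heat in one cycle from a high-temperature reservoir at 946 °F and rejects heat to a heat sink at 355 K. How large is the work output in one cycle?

T_H = 946 °F → (946 − 32) × 5/9 = 507.78 °C = 780.93 K.
For a reversible engine, η = 1 − T_C/T_H = 1 − 355.00/780.93 = 0.5454.
W = η·Q_H = 0.5454 × 737 = 402.0 kJ.

W ≈ 402.0 kJ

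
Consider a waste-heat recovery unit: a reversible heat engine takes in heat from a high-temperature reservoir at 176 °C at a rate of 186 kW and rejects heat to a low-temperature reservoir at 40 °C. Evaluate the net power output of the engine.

T_H = 176 °C → 176 + 273.15 = 449.15 K.
T_C = 40 °C → 40 + 273.15 = 313.15 K.
The Carnot efficiency is η = 1 − T_C/T_H = 1 − 313.15/449.15 = 0.3028.
W = η·Q_H = 0.3028 × 186 = 56.3 kW.

Ẇ ≈ 56.3 kW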